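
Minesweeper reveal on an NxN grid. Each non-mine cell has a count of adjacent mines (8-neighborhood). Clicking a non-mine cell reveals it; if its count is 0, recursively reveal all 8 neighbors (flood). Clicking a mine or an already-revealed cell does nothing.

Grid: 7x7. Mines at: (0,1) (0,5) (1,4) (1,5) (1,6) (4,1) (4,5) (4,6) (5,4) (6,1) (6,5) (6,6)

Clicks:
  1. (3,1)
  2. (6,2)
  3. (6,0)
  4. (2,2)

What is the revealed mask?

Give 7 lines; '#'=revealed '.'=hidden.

Answer: .......
####...
#####..
#####..
..###..
.......
#.#....

Derivation:
Click 1 (3,1) count=1: revealed 1 new [(3,1)] -> total=1
Click 2 (6,2) count=1: revealed 1 new [(6,2)] -> total=2
Click 3 (6,0) count=1: revealed 1 new [(6,0)] -> total=3
Click 4 (2,2) count=0: revealed 16 new [(1,0) (1,1) (1,2) (1,3) (2,0) (2,1) (2,2) (2,3) (2,4) (3,0) (3,2) (3,3) (3,4) (4,2) (4,3) (4,4)] -> total=19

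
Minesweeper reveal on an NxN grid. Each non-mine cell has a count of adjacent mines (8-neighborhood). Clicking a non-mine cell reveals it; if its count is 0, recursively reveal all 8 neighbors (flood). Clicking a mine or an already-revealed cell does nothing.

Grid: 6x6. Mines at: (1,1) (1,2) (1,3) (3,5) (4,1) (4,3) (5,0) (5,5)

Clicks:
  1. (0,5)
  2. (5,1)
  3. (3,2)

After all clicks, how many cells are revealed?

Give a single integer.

Click 1 (0,5) count=0: revealed 6 new [(0,4) (0,5) (1,4) (1,5) (2,4) (2,5)] -> total=6
Click 2 (5,1) count=2: revealed 1 new [(5,1)] -> total=7
Click 3 (3,2) count=2: revealed 1 new [(3,2)] -> total=8

Answer: 8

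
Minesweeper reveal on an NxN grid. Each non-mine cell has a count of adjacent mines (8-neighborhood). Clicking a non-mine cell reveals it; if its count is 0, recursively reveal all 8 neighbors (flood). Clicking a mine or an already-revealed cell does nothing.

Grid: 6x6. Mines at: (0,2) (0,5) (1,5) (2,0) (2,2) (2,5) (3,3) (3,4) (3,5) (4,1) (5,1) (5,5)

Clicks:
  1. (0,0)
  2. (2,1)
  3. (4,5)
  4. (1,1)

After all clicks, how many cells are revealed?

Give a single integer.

Click 1 (0,0) count=0: revealed 4 new [(0,0) (0,1) (1,0) (1,1)] -> total=4
Click 2 (2,1) count=2: revealed 1 new [(2,1)] -> total=5
Click 3 (4,5) count=3: revealed 1 new [(4,5)] -> total=6
Click 4 (1,1) count=3: revealed 0 new [(none)] -> total=6

Answer: 6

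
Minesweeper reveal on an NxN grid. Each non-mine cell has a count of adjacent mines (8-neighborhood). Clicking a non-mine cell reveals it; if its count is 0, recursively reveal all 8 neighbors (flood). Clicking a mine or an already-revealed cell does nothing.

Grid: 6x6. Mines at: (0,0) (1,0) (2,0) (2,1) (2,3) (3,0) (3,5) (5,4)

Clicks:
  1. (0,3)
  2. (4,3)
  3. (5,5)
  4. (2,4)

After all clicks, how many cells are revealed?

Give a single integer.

Click 1 (0,3) count=0: revealed 12 new [(0,1) (0,2) (0,3) (0,4) (0,5) (1,1) (1,2) (1,3) (1,4) (1,5) (2,4) (2,5)] -> total=12
Click 2 (4,3) count=1: revealed 1 new [(4,3)] -> total=13
Click 3 (5,5) count=1: revealed 1 new [(5,5)] -> total=14
Click 4 (2,4) count=2: revealed 0 new [(none)] -> total=14

Answer: 14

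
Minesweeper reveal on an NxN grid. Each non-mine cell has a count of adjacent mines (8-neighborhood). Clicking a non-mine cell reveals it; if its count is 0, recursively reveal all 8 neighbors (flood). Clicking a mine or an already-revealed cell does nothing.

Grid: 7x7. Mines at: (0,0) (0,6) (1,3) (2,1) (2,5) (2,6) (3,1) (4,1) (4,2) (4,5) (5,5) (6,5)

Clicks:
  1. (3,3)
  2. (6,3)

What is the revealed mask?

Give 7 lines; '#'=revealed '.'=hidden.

Answer: .......
.......
.......
...#...
.......
#####..
#####..

Derivation:
Click 1 (3,3) count=1: revealed 1 new [(3,3)] -> total=1
Click 2 (6,3) count=0: revealed 10 new [(5,0) (5,1) (5,2) (5,3) (5,4) (6,0) (6,1) (6,2) (6,3) (6,4)] -> total=11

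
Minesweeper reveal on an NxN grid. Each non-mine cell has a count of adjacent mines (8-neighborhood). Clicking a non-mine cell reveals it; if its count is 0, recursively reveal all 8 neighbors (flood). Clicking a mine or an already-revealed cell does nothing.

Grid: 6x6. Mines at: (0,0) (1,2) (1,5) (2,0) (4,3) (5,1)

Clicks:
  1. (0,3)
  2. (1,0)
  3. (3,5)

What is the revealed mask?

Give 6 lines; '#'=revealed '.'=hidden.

Click 1 (0,3) count=1: revealed 1 new [(0,3)] -> total=1
Click 2 (1,0) count=2: revealed 1 new [(1,0)] -> total=2
Click 3 (3,5) count=0: revealed 8 new [(2,4) (2,5) (3,4) (3,5) (4,4) (4,5) (5,4) (5,5)] -> total=10

Answer: ...#..
#.....
....##
....##
....##
....##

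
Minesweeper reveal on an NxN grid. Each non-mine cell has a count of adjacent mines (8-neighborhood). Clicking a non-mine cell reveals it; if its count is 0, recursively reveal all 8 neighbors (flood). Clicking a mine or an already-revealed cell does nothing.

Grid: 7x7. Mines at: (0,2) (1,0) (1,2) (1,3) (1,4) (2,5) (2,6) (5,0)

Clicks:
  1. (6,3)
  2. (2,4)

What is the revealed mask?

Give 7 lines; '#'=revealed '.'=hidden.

Answer: .......
.......
#####..
#######
#######
.######
.######

Derivation:
Click 1 (6,3) count=0: revealed 31 new [(2,0) (2,1) (2,2) (2,3) (2,4) (3,0) (3,1) (3,2) (3,3) (3,4) (3,5) (3,6) (4,0) (4,1) (4,2) (4,3) (4,4) (4,5) (4,6) (5,1) (5,2) (5,3) (5,4) (5,5) (5,6) (6,1) (6,2) (6,3) (6,4) (6,5) (6,6)] -> total=31
Click 2 (2,4) count=3: revealed 0 new [(none)] -> total=31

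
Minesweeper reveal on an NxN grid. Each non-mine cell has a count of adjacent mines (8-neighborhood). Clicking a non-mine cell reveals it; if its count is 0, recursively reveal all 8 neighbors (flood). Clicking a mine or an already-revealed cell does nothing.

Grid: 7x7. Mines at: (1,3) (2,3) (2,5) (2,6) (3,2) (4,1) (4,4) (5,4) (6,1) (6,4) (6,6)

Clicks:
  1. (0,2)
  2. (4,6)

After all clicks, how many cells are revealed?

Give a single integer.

Click 1 (0,2) count=1: revealed 1 new [(0,2)] -> total=1
Click 2 (4,6) count=0: revealed 6 new [(3,5) (3,6) (4,5) (4,6) (5,5) (5,6)] -> total=7

Answer: 7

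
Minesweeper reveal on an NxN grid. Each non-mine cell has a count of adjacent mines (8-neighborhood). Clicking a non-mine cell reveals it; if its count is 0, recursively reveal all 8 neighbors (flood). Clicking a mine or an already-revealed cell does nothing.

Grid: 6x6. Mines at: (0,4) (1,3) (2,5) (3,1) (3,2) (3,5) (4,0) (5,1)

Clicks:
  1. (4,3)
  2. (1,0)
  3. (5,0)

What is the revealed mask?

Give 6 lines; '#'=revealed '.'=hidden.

Click 1 (4,3) count=1: revealed 1 new [(4,3)] -> total=1
Click 2 (1,0) count=0: revealed 9 new [(0,0) (0,1) (0,2) (1,0) (1,1) (1,2) (2,0) (2,1) (2,2)] -> total=10
Click 3 (5,0) count=2: revealed 1 new [(5,0)] -> total=11

Answer: ###...
###...
###...
......
...#..
#.....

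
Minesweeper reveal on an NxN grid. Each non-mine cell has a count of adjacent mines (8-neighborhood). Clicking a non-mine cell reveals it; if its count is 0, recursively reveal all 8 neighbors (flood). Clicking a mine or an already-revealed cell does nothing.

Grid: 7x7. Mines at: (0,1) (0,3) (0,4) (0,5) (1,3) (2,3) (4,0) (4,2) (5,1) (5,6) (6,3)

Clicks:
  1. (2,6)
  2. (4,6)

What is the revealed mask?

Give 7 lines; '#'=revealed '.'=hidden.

Click 1 (2,6) count=0: revealed 17 new [(1,4) (1,5) (1,6) (2,4) (2,5) (2,6) (3,3) (3,4) (3,5) (3,6) (4,3) (4,4) (4,5) (4,6) (5,3) (5,4) (5,5)] -> total=17
Click 2 (4,6) count=1: revealed 0 new [(none)] -> total=17

Answer: .......
....###
....###
...####
...####
...###.
.......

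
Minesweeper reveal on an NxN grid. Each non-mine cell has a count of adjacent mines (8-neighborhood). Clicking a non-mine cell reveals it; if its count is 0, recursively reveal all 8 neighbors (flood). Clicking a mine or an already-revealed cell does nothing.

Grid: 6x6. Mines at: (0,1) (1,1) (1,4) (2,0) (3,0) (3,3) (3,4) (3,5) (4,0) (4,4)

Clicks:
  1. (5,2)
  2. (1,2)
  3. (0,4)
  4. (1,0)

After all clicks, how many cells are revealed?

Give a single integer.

Click 1 (5,2) count=0: revealed 6 new [(4,1) (4,2) (4,3) (5,1) (5,2) (5,3)] -> total=6
Click 2 (1,2) count=2: revealed 1 new [(1,2)] -> total=7
Click 3 (0,4) count=1: revealed 1 new [(0,4)] -> total=8
Click 4 (1,0) count=3: revealed 1 new [(1,0)] -> total=9

Answer: 9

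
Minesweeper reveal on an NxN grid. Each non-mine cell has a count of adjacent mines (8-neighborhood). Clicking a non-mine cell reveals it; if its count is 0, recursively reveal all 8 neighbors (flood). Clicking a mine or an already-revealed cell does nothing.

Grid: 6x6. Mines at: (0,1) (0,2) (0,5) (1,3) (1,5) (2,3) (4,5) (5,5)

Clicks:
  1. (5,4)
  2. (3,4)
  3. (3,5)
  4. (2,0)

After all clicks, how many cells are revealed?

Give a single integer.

Click 1 (5,4) count=2: revealed 1 new [(5,4)] -> total=1
Click 2 (3,4) count=2: revealed 1 new [(3,4)] -> total=2
Click 3 (3,5) count=1: revealed 1 new [(3,5)] -> total=3
Click 4 (2,0) count=0: revealed 19 new [(1,0) (1,1) (1,2) (2,0) (2,1) (2,2) (3,0) (3,1) (3,2) (3,3) (4,0) (4,1) (4,2) (4,3) (4,4) (5,0) (5,1) (5,2) (5,3)] -> total=22

Answer: 22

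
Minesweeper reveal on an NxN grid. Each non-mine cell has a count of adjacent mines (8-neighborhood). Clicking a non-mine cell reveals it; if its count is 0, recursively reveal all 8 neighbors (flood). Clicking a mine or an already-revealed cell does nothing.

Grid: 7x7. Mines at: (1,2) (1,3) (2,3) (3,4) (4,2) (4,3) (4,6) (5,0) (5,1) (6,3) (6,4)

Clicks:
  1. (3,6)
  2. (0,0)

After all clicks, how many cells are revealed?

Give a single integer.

Click 1 (3,6) count=1: revealed 1 new [(3,6)] -> total=1
Click 2 (0,0) count=0: revealed 10 new [(0,0) (0,1) (1,0) (1,1) (2,0) (2,1) (3,0) (3,1) (4,0) (4,1)] -> total=11

Answer: 11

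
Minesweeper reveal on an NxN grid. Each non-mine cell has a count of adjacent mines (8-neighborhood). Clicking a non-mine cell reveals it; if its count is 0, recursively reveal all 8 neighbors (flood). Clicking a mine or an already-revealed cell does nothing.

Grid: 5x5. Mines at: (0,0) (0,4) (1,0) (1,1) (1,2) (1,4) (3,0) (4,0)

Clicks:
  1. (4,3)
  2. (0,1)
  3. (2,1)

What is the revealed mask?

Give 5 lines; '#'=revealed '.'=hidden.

Click 1 (4,3) count=0: revealed 12 new [(2,1) (2,2) (2,3) (2,4) (3,1) (3,2) (3,3) (3,4) (4,1) (4,2) (4,3) (4,4)] -> total=12
Click 2 (0,1) count=4: revealed 1 new [(0,1)] -> total=13
Click 3 (2,1) count=4: revealed 0 new [(none)] -> total=13

Answer: .#...
.....
.####
.####
.####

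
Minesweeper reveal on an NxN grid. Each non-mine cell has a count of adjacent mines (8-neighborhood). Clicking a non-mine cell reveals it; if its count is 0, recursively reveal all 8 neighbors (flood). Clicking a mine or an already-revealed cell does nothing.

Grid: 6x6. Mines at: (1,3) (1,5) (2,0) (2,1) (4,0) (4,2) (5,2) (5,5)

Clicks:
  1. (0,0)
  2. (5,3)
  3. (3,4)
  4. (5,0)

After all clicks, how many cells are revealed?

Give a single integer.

Answer: 17

Derivation:
Click 1 (0,0) count=0: revealed 6 new [(0,0) (0,1) (0,2) (1,0) (1,1) (1,2)] -> total=6
Click 2 (5,3) count=2: revealed 1 new [(5,3)] -> total=7
Click 3 (3,4) count=0: revealed 9 new [(2,3) (2,4) (2,5) (3,3) (3,4) (3,5) (4,3) (4,4) (4,5)] -> total=16
Click 4 (5,0) count=1: revealed 1 new [(5,0)] -> total=17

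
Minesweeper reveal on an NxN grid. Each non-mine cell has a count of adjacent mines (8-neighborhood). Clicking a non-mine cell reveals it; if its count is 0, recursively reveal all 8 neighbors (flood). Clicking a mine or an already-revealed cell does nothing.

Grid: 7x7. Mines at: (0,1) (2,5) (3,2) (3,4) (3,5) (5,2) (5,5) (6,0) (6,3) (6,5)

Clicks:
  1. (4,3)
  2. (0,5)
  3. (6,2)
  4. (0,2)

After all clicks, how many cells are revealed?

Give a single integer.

Click 1 (4,3) count=3: revealed 1 new [(4,3)] -> total=1
Click 2 (0,5) count=0: revealed 13 new [(0,2) (0,3) (0,4) (0,5) (0,6) (1,2) (1,3) (1,4) (1,5) (1,6) (2,2) (2,3) (2,4)] -> total=14
Click 3 (6,2) count=2: revealed 1 new [(6,2)] -> total=15
Click 4 (0,2) count=1: revealed 0 new [(none)] -> total=15

Answer: 15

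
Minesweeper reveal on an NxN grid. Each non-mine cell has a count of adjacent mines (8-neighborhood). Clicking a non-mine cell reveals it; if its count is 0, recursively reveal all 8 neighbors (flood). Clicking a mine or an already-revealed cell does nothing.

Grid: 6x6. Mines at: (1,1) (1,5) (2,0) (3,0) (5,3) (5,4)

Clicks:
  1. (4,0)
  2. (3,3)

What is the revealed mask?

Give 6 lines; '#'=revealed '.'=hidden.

Click 1 (4,0) count=1: revealed 1 new [(4,0)] -> total=1
Click 2 (3,3) count=0: revealed 21 new [(0,2) (0,3) (0,4) (1,2) (1,3) (1,4) (2,1) (2,2) (2,3) (2,4) (2,5) (3,1) (3,2) (3,3) (3,4) (3,5) (4,1) (4,2) (4,3) (4,4) (4,5)] -> total=22

Answer: ..###.
..###.
.#####
.#####
######
......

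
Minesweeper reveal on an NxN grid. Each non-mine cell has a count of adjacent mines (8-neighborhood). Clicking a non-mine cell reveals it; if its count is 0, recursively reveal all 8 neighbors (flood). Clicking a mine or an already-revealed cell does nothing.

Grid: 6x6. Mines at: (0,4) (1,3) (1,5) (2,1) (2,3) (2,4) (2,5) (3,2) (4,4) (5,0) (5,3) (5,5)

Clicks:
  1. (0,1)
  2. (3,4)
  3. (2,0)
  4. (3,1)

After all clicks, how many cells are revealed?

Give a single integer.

Answer: 9

Derivation:
Click 1 (0,1) count=0: revealed 6 new [(0,0) (0,1) (0,2) (1,0) (1,1) (1,2)] -> total=6
Click 2 (3,4) count=4: revealed 1 new [(3,4)] -> total=7
Click 3 (2,0) count=1: revealed 1 new [(2,0)] -> total=8
Click 4 (3,1) count=2: revealed 1 new [(3,1)] -> total=9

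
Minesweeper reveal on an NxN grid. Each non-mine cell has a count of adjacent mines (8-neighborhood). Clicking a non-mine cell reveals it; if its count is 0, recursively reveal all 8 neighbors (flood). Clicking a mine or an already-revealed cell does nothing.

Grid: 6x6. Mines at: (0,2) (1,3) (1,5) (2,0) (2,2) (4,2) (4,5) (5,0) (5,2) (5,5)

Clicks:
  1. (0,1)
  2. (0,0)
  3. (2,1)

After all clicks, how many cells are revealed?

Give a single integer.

Click 1 (0,1) count=1: revealed 1 new [(0,1)] -> total=1
Click 2 (0,0) count=0: revealed 3 new [(0,0) (1,0) (1,1)] -> total=4
Click 3 (2,1) count=2: revealed 1 new [(2,1)] -> total=5

Answer: 5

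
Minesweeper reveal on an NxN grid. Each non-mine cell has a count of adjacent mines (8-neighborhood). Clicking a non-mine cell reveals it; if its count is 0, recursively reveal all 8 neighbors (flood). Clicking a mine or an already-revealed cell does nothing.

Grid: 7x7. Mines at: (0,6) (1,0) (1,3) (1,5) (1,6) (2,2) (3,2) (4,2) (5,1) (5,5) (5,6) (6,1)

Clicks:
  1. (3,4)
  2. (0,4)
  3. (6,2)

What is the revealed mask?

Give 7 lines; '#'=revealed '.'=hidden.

Click 1 (3,4) count=0: revealed 12 new [(2,3) (2,4) (2,5) (2,6) (3,3) (3,4) (3,5) (3,6) (4,3) (4,4) (4,5) (4,6)] -> total=12
Click 2 (0,4) count=2: revealed 1 new [(0,4)] -> total=13
Click 3 (6,2) count=2: revealed 1 new [(6,2)] -> total=14

Answer: ....#..
.......
...####
...####
...####
.......
..#....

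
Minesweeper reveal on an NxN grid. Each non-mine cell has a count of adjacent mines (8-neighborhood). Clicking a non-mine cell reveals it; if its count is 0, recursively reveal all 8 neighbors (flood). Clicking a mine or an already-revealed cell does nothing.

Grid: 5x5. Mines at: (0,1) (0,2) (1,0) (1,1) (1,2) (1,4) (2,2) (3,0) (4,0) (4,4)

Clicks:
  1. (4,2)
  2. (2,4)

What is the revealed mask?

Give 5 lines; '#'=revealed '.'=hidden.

Click 1 (4,2) count=0: revealed 6 new [(3,1) (3,2) (3,3) (4,1) (4,2) (4,3)] -> total=6
Click 2 (2,4) count=1: revealed 1 new [(2,4)] -> total=7

Answer: .....
.....
....#
.###.
.###.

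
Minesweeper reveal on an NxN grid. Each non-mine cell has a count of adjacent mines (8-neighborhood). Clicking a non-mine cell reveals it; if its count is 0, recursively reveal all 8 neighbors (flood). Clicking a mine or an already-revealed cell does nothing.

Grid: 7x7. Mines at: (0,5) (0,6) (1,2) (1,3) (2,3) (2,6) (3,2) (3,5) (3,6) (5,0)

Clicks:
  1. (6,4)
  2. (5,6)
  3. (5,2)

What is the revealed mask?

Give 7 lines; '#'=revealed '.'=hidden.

Click 1 (6,4) count=0: revealed 18 new [(4,1) (4,2) (4,3) (4,4) (4,5) (4,6) (5,1) (5,2) (5,3) (5,4) (5,5) (5,6) (6,1) (6,2) (6,3) (6,4) (6,5) (6,6)] -> total=18
Click 2 (5,6) count=0: revealed 0 new [(none)] -> total=18
Click 3 (5,2) count=0: revealed 0 new [(none)] -> total=18

Answer: .......
.......
.......
.......
.######
.######
.######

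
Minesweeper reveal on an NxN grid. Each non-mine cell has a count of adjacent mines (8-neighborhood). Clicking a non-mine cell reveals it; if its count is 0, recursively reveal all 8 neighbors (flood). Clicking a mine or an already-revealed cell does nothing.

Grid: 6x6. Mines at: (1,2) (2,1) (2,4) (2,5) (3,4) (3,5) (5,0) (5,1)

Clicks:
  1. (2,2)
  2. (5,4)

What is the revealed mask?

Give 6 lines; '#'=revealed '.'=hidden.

Click 1 (2,2) count=2: revealed 1 new [(2,2)] -> total=1
Click 2 (5,4) count=0: revealed 8 new [(4,2) (4,3) (4,4) (4,5) (5,2) (5,3) (5,4) (5,5)] -> total=9

Answer: ......
......
..#...
......
..####
..####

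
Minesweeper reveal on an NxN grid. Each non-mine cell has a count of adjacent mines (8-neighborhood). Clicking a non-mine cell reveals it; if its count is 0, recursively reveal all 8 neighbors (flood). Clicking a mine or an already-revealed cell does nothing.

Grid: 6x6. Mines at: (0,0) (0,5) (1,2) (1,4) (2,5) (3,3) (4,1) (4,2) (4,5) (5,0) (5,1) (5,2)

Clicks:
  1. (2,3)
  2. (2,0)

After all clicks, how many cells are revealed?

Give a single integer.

Answer: 7

Derivation:
Click 1 (2,3) count=3: revealed 1 new [(2,3)] -> total=1
Click 2 (2,0) count=0: revealed 6 new [(1,0) (1,1) (2,0) (2,1) (3,0) (3,1)] -> total=7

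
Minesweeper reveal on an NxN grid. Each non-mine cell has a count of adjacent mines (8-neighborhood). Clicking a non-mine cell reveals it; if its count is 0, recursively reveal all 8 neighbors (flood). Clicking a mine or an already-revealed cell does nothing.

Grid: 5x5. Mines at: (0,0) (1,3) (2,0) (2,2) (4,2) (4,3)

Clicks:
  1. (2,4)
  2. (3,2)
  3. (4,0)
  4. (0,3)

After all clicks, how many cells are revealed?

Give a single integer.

Click 1 (2,4) count=1: revealed 1 new [(2,4)] -> total=1
Click 2 (3,2) count=3: revealed 1 new [(3,2)] -> total=2
Click 3 (4,0) count=0: revealed 4 new [(3,0) (3,1) (4,0) (4,1)] -> total=6
Click 4 (0,3) count=1: revealed 1 new [(0,3)] -> total=7

Answer: 7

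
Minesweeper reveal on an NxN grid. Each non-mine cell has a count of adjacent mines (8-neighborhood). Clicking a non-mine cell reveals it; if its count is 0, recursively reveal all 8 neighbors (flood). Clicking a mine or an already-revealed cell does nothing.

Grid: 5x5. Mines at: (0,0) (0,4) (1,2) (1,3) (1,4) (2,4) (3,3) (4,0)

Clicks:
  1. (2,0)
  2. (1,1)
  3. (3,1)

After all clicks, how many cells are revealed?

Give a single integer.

Answer: 6

Derivation:
Click 1 (2,0) count=0: revealed 6 new [(1,0) (1,1) (2,0) (2,1) (3,0) (3,1)] -> total=6
Click 2 (1,1) count=2: revealed 0 new [(none)] -> total=6
Click 3 (3,1) count=1: revealed 0 new [(none)] -> total=6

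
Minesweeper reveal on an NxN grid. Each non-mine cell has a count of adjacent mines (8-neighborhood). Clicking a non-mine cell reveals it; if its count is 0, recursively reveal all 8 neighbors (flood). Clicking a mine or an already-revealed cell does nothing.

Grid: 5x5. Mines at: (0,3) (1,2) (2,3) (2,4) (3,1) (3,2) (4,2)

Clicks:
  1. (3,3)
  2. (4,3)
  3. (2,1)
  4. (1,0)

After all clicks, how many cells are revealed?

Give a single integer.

Click 1 (3,3) count=4: revealed 1 new [(3,3)] -> total=1
Click 2 (4,3) count=2: revealed 1 new [(4,3)] -> total=2
Click 3 (2,1) count=3: revealed 1 new [(2,1)] -> total=3
Click 4 (1,0) count=0: revealed 5 new [(0,0) (0,1) (1,0) (1,1) (2,0)] -> total=8

Answer: 8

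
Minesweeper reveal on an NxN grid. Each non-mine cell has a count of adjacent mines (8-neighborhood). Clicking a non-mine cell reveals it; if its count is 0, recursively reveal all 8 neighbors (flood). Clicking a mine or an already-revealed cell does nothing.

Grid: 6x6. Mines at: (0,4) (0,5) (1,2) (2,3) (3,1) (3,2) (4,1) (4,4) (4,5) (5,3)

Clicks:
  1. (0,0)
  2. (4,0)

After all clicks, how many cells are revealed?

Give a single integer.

Answer: 7

Derivation:
Click 1 (0,0) count=0: revealed 6 new [(0,0) (0,1) (1,0) (1,1) (2,0) (2,1)] -> total=6
Click 2 (4,0) count=2: revealed 1 new [(4,0)] -> total=7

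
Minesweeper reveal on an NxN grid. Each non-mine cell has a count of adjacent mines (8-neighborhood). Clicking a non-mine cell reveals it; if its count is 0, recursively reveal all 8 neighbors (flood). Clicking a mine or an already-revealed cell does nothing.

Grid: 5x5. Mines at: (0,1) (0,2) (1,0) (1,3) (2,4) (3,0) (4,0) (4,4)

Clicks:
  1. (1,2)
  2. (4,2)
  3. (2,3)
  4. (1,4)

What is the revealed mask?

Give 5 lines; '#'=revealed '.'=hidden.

Click 1 (1,2) count=3: revealed 1 new [(1,2)] -> total=1
Click 2 (4,2) count=0: revealed 9 new [(2,1) (2,2) (2,3) (3,1) (3,2) (3,3) (4,1) (4,2) (4,3)] -> total=10
Click 3 (2,3) count=2: revealed 0 new [(none)] -> total=10
Click 4 (1,4) count=2: revealed 1 new [(1,4)] -> total=11

Answer: .....
..#.#
.###.
.###.
.###.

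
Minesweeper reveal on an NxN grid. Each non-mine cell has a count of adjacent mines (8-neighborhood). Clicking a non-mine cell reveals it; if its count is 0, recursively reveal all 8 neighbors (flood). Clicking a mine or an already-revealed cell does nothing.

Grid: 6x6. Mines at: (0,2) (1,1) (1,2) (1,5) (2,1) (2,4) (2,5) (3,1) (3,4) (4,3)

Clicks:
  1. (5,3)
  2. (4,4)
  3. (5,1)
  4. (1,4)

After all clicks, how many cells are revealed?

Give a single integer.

Click 1 (5,3) count=1: revealed 1 new [(5,3)] -> total=1
Click 2 (4,4) count=2: revealed 1 new [(4,4)] -> total=2
Click 3 (5,1) count=0: revealed 6 new [(4,0) (4,1) (4,2) (5,0) (5,1) (5,2)] -> total=8
Click 4 (1,4) count=3: revealed 1 new [(1,4)] -> total=9

Answer: 9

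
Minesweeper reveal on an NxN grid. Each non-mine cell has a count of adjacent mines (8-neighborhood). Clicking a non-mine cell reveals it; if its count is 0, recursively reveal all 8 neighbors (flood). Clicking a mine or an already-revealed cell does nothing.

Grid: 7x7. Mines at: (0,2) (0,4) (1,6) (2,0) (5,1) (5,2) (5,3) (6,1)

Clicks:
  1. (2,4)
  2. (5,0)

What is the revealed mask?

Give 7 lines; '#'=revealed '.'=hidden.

Click 1 (2,4) count=0: revealed 29 new [(1,1) (1,2) (1,3) (1,4) (1,5) (2,1) (2,2) (2,3) (2,4) (2,5) (2,6) (3,1) (3,2) (3,3) (3,4) (3,5) (3,6) (4,1) (4,2) (4,3) (4,4) (4,5) (4,6) (5,4) (5,5) (5,6) (6,4) (6,5) (6,6)] -> total=29
Click 2 (5,0) count=2: revealed 1 new [(5,0)] -> total=30

Answer: .......
.#####.
.######
.######
.######
#...###
....###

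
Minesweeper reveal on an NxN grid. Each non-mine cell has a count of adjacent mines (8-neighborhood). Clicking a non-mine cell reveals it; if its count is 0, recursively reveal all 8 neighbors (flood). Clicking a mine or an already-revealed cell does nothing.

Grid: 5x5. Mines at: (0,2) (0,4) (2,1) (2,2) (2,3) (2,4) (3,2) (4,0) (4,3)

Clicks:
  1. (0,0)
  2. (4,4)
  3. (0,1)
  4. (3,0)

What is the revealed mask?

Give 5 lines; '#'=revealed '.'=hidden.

Click 1 (0,0) count=0: revealed 4 new [(0,0) (0,1) (1,0) (1,1)] -> total=4
Click 2 (4,4) count=1: revealed 1 new [(4,4)] -> total=5
Click 3 (0,1) count=1: revealed 0 new [(none)] -> total=5
Click 4 (3,0) count=2: revealed 1 new [(3,0)] -> total=6

Answer: ##...
##...
.....
#....
....#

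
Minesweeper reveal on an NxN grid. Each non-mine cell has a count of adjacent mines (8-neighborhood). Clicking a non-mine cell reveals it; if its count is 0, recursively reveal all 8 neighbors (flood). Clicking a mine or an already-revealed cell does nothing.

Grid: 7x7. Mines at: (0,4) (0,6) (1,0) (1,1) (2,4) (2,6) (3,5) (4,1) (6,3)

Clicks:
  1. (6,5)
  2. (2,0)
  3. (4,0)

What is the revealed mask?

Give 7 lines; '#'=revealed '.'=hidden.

Click 1 (6,5) count=0: revealed 9 new [(4,4) (4,5) (4,6) (5,4) (5,5) (5,6) (6,4) (6,5) (6,6)] -> total=9
Click 2 (2,0) count=2: revealed 1 new [(2,0)] -> total=10
Click 3 (4,0) count=1: revealed 1 new [(4,0)] -> total=11

Answer: .......
.......
#......
.......
#...###
....###
....###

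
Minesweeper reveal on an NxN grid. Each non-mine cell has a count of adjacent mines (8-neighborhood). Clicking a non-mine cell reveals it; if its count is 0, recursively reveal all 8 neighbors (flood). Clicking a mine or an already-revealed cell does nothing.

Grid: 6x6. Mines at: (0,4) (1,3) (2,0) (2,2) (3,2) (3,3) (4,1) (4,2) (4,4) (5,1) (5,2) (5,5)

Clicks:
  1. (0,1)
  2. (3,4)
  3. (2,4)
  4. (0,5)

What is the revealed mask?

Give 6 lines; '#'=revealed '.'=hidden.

Click 1 (0,1) count=0: revealed 6 new [(0,0) (0,1) (0,2) (1,0) (1,1) (1,2)] -> total=6
Click 2 (3,4) count=2: revealed 1 new [(3,4)] -> total=7
Click 3 (2,4) count=2: revealed 1 new [(2,4)] -> total=8
Click 4 (0,5) count=1: revealed 1 new [(0,5)] -> total=9

Answer: ###..#
###...
....#.
....#.
......
......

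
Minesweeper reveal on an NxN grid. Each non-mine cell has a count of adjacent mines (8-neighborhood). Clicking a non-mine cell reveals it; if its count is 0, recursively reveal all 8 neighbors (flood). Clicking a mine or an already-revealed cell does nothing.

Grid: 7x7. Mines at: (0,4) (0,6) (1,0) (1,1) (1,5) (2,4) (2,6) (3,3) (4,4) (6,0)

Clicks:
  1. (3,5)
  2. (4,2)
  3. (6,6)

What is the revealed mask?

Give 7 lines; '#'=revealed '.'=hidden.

Answer: .......
.......
###....
###..##
####.##
#######
.######

Derivation:
Click 1 (3,5) count=3: revealed 1 new [(3,5)] -> total=1
Click 2 (4,2) count=1: revealed 1 new [(4,2)] -> total=2
Click 3 (6,6) count=0: revealed 25 new [(2,0) (2,1) (2,2) (3,0) (3,1) (3,2) (3,6) (4,0) (4,1) (4,3) (4,5) (4,6) (5,0) (5,1) (5,2) (5,3) (5,4) (5,5) (5,6) (6,1) (6,2) (6,3) (6,4) (6,5) (6,6)] -> total=27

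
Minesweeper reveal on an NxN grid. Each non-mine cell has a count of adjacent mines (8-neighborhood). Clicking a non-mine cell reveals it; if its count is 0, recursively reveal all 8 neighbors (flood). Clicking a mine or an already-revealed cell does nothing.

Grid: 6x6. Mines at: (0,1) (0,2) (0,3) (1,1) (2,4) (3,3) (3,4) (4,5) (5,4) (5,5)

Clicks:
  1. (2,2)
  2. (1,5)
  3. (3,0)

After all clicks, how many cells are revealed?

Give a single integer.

Click 1 (2,2) count=2: revealed 1 new [(2,2)] -> total=1
Click 2 (1,5) count=1: revealed 1 new [(1,5)] -> total=2
Click 3 (3,0) count=0: revealed 13 new [(2,0) (2,1) (3,0) (3,1) (3,2) (4,0) (4,1) (4,2) (4,3) (5,0) (5,1) (5,2) (5,3)] -> total=15

Answer: 15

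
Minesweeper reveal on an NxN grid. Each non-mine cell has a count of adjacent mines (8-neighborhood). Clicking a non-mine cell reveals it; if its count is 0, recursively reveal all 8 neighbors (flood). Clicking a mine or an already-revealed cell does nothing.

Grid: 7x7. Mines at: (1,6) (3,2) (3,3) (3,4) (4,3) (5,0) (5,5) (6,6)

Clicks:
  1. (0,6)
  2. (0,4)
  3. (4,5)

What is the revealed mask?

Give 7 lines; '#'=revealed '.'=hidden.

Click 1 (0,6) count=1: revealed 1 new [(0,6)] -> total=1
Click 2 (0,4) count=0: revealed 22 new [(0,0) (0,1) (0,2) (0,3) (0,4) (0,5) (1,0) (1,1) (1,2) (1,3) (1,4) (1,5) (2,0) (2,1) (2,2) (2,3) (2,4) (2,5) (3,0) (3,1) (4,0) (4,1)] -> total=23
Click 3 (4,5) count=2: revealed 1 new [(4,5)] -> total=24

Answer: #######
######.
######.
##.....
##...#.
.......
.......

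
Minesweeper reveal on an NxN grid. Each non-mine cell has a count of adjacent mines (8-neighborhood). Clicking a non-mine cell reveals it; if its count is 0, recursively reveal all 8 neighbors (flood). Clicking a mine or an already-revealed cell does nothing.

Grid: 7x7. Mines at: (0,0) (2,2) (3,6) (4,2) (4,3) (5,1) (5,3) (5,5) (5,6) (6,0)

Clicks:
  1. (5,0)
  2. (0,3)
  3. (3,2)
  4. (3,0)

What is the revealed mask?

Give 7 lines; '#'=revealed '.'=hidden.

Click 1 (5,0) count=2: revealed 1 new [(5,0)] -> total=1
Click 2 (0,3) count=0: revealed 19 new [(0,1) (0,2) (0,3) (0,4) (0,5) (0,6) (1,1) (1,2) (1,3) (1,4) (1,5) (1,6) (2,3) (2,4) (2,5) (2,6) (3,3) (3,4) (3,5)] -> total=20
Click 3 (3,2) count=3: revealed 1 new [(3,2)] -> total=21
Click 4 (3,0) count=0: revealed 7 new [(1,0) (2,0) (2,1) (3,0) (3,1) (4,0) (4,1)] -> total=28

Answer: .######
#######
##.####
######.
##.....
#......
.......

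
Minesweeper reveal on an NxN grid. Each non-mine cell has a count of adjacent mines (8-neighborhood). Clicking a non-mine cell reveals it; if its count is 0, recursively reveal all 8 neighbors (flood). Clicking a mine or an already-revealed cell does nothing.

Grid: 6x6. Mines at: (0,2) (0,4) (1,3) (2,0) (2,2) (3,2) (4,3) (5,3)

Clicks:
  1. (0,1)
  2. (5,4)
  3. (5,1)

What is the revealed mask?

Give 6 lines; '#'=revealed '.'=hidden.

Answer: .#....
......
......
##....
###...
###.#.

Derivation:
Click 1 (0,1) count=1: revealed 1 new [(0,1)] -> total=1
Click 2 (5,4) count=2: revealed 1 new [(5,4)] -> total=2
Click 3 (5,1) count=0: revealed 8 new [(3,0) (3,1) (4,0) (4,1) (4,2) (5,0) (5,1) (5,2)] -> total=10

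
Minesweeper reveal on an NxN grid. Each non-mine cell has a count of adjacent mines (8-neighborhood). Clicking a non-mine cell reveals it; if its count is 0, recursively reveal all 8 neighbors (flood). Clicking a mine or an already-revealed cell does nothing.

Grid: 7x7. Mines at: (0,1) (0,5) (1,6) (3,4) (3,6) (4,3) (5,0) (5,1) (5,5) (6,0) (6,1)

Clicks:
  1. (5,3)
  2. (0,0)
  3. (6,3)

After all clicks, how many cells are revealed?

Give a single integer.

Answer: 7

Derivation:
Click 1 (5,3) count=1: revealed 1 new [(5,3)] -> total=1
Click 2 (0,0) count=1: revealed 1 new [(0,0)] -> total=2
Click 3 (6,3) count=0: revealed 5 new [(5,2) (5,4) (6,2) (6,3) (6,4)] -> total=7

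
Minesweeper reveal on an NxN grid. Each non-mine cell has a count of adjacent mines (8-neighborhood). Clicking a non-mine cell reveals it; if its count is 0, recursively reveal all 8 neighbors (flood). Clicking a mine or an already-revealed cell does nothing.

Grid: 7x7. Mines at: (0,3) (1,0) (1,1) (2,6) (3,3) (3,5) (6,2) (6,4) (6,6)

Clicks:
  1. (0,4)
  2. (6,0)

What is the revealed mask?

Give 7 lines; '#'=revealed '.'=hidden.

Click 1 (0,4) count=1: revealed 1 new [(0,4)] -> total=1
Click 2 (6,0) count=0: revealed 14 new [(2,0) (2,1) (2,2) (3,0) (3,1) (3,2) (4,0) (4,1) (4,2) (5,0) (5,1) (5,2) (6,0) (6,1)] -> total=15

Answer: ....#..
.......
###....
###....
###....
###....
##.....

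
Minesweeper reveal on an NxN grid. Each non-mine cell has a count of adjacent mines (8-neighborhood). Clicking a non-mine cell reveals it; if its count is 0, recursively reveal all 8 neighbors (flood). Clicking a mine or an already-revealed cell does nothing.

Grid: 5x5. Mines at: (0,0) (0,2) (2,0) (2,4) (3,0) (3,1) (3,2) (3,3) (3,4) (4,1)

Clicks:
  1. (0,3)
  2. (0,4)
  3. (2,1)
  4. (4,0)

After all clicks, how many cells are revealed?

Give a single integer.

Answer: 6

Derivation:
Click 1 (0,3) count=1: revealed 1 new [(0,3)] -> total=1
Click 2 (0,4) count=0: revealed 3 new [(0,4) (1,3) (1,4)] -> total=4
Click 3 (2,1) count=4: revealed 1 new [(2,1)] -> total=5
Click 4 (4,0) count=3: revealed 1 new [(4,0)] -> total=6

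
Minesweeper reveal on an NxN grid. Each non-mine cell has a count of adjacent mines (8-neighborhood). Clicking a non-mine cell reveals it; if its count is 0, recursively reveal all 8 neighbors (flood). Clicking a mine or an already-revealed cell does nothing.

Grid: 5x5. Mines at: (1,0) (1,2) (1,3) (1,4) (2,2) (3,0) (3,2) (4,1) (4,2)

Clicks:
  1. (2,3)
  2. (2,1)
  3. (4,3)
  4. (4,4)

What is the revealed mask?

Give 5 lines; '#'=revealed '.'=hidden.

Click 1 (2,3) count=5: revealed 1 new [(2,3)] -> total=1
Click 2 (2,1) count=5: revealed 1 new [(2,1)] -> total=2
Click 3 (4,3) count=2: revealed 1 new [(4,3)] -> total=3
Click 4 (4,4) count=0: revealed 4 new [(2,4) (3,3) (3,4) (4,4)] -> total=7

Answer: .....
.....
.#.##
...##
...##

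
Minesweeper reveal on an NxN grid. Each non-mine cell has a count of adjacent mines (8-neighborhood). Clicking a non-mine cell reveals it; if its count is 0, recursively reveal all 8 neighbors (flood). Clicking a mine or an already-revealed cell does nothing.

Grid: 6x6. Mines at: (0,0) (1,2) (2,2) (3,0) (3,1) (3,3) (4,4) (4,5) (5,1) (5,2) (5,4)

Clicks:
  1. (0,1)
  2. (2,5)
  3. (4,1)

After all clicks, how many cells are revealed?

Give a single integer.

Click 1 (0,1) count=2: revealed 1 new [(0,1)] -> total=1
Click 2 (2,5) count=0: revealed 11 new [(0,3) (0,4) (0,5) (1,3) (1,4) (1,5) (2,3) (2,4) (2,5) (3,4) (3,5)] -> total=12
Click 3 (4,1) count=4: revealed 1 new [(4,1)] -> total=13

Answer: 13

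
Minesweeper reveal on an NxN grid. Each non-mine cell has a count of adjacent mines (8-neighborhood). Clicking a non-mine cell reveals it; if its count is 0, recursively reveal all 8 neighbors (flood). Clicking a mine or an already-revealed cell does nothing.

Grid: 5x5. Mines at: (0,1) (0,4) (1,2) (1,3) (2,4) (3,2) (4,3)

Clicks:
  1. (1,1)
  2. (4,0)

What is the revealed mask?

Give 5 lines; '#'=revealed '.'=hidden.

Click 1 (1,1) count=2: revealed 1 new [(1,1)] -> total=1
Click 2 (4,0) count=0: revealed 7 new [(1,0) (2,0) (2,1) (3,0) (3,1) (4,0) (4,1)] -> total=8

Answer: .....
##...
##...
##...
##...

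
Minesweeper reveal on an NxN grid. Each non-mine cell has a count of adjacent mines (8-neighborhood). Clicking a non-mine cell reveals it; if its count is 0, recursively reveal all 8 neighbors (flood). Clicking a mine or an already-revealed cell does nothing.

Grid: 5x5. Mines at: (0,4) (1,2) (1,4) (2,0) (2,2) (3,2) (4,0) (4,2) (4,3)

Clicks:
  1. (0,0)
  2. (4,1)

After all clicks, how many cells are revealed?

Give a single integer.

Click 1 (0,0) count=0: revealed 4 new [(0,0) (0,1) (1,0) (1,1)] -> total=4
Click 2 (4,1) count=3: revealed 1 new [(4,1)] -> total=5

Answer: 5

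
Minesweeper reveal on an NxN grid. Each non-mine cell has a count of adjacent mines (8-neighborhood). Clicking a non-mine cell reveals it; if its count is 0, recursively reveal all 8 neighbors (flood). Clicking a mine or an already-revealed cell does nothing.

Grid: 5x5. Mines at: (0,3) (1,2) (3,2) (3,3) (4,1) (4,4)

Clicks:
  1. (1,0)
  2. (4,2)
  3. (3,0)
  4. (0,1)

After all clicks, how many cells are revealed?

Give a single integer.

Answer: 9

Derivation:
Click 1 (1,0) count=0: revealed 8 new [(0,0) (0,1) (1,0) (1,1) (2,0) (2,1) (3,0) (3,1)] -> total=8
Click 2 (4,2) count=3: revealed 1 new [(4,2)] -> total=9
Click 3 (3,0) count=1: revealed 0 new [(none)] -> total=9
Click 4 (0,1) count=1: revealed 0 new [(none)] -> total=9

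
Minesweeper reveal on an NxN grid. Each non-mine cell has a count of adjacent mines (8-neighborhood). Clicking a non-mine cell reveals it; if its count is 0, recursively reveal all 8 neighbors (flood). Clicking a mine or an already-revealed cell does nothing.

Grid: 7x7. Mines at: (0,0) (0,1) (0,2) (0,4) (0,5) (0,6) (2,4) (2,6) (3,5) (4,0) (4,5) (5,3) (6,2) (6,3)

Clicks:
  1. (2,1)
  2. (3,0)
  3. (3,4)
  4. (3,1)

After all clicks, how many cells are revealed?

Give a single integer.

Click 1 (2,1) count=0: revealed 15 new [(1,0) (1,1) (1,2) (1,3) (2,0) (2,1) (2,2) (2,3) (3,0) (3,1) (3,2) (3,3) (4,1) (4,2) (4,3)] -> total=15
Click 2 (3,0) count=1: revealed 0 new [(none)] -> total=15
Click 3 (3,4) count=3: revealed 1 new [(3,4)] -> total=16
Click 4 (3,1) count=1: revealed 0 new [(none)] -> total=16

Answer: 16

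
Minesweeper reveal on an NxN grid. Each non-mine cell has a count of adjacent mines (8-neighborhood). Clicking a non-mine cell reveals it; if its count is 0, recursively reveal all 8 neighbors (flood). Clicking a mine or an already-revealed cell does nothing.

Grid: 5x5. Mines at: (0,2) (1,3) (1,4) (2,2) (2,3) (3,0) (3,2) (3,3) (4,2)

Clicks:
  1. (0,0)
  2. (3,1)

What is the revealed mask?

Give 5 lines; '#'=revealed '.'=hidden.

Answer: ##...
##...
##...
.#...
.....

Derivation:
Click 1 (0,0) count=0: revealed 6 new [(0,0) (0,1) (1,0) (1,1) (2,0) (2,1)] -> total=6
Click 2 (3,1) count=4: revealed 1 new [(3,1)] -> total=7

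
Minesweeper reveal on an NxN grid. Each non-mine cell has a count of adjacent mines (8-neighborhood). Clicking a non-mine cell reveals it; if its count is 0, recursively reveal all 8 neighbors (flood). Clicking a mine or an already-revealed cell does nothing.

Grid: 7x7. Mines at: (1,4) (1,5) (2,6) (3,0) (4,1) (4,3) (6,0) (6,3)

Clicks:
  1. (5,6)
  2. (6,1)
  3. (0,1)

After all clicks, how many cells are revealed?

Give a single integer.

Click 1 (5,6) count=0: revealed 12 new [(3,4) (3,5) (3,6) (4,4) (4,5) (4,6) (5,4) (5,5) (5,6) (6,4) (6,5) (6,6)] -> total=12
Click 2 (6,1) count=1: revealed 1 new [(6,1)] -> total=13
Click 3 (0,1) count=0: revealed 15 new [(0,0) (0,1) (0,2) (0,3) (1,0) (1,1) (1,2) (1,3) (2,0) (2,1) (2,2) (2,3) (3,1) (3,2) (3,3)] -> total=28

Answer: 28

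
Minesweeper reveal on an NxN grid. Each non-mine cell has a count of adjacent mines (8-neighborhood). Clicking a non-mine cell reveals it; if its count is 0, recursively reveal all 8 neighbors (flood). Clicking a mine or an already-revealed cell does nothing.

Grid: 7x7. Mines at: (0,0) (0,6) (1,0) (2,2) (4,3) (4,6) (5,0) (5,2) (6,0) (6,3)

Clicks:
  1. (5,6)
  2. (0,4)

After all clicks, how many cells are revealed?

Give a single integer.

Answer: 20

Derivation:
Click 1 (5,6) count=1: revealed 1 new [(5,6)] -> total=1
Click 2 (0,4) count=0: revealed 19 new [(0,1) (0,2) (0,3) (0,4) (0,5) (1,1) (1,2) (1,3) (1,4) (1,5) (1,6) (2,3) (2,4) (2,5) (2,6) (3,3) (3,4) (3,5) (3,6)] -> total=20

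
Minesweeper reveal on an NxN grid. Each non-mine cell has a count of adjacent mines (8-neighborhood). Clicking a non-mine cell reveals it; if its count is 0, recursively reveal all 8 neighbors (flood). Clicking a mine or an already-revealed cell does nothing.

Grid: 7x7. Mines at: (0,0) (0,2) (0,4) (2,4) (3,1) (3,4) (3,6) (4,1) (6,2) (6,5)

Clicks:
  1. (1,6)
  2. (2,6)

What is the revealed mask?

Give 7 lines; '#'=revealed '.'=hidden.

Answer: .....##
.....##
.....##
.......
.......
.......
.......

Derivation:
Click 1 (1,6) count=0: revealed 6 new [(0,5) (0,6) (1,5) (1,6) (2,5) (2,6)] -> total=6
Click 2 (2,6) count=1: revealed 0 new [(none)] -> total=6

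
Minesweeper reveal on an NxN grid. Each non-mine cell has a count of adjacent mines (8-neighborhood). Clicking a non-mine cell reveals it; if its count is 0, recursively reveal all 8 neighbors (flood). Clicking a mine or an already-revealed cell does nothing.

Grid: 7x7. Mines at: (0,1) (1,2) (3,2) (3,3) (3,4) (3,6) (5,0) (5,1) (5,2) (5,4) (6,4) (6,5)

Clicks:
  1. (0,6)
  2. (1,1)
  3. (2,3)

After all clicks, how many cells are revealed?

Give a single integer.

Answer: 13

Derivation:
Click 1 (0,6) count=0: revealed 12 new [(0,3) (0,4) (0,5) (0,6) (1,3) (1,4) (1,5) (1,6) (2,3) (2,4) (2,5) (2,6)] -> total=12
Click 2 (1,1) count=2: revealed 1 new [(1,1)] -> total=13
Click 3 (2,3) count=4: revealed 0 new [(none)] -> total=13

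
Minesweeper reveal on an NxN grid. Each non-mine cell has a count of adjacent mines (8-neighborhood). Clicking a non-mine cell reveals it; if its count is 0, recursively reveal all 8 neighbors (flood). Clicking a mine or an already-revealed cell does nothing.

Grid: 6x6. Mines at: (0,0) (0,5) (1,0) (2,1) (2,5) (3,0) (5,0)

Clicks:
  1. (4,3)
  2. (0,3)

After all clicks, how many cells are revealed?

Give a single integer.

Answer: 26

Derivation:
Click 1 (4,3) count=0: revealed 26 new [(0,1) (0,2) (0,3) (0,4) (1,1) (1,2) (1,3) (1,4) (2,2) (2,3) (2,4) (3,1) (3,2) (3,3) (3,4) (3,5) (4,1) (4,2) (4,3) (4,4) (4,5) (5,1) (5,2) (5,3) (5,4) (5,5)] -> total=26
Click 2 (0,3) count=0: revealed 0 new [(none)] -> total=26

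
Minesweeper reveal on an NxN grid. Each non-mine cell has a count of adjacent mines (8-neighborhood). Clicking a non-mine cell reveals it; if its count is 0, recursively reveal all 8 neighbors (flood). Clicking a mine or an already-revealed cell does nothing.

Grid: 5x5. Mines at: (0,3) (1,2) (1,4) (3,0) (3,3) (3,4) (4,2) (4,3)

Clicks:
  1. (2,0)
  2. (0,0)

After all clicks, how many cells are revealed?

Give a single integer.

Click 1 (2,0) count=1: revealed 1 new [(2,0)] -> total=1
Click 2 (0,0) count=0: revealed 5 new [(0,0) (0,1) (1,0) (1,1) (2,1)] -> total=6

Answer: 6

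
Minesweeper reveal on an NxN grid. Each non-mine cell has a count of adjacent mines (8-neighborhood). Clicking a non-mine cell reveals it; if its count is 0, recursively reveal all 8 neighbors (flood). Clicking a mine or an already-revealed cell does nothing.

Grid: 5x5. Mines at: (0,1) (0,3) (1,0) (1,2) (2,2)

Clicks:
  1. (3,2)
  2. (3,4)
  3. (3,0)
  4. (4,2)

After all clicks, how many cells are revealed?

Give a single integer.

Click 1 (3,2) count=1: revealed 1 new [(3,2)] -> total=1
Click 2 (3,4) count=0: revealed 15 new [(1,3) (1,4) (2,0) (2,1) (2,3) (2,4) (3,0) (3,1) (3,3) (3,4) (4,0) (4,1) (4,2) (4,3) (4,4)] -> total=16
Click 3 (3,0) count=0: revealed 0 new [(none)] -> total=16
Click 4 (4,2) count=0: revealed 0 new [(none)] -> total=16

Answer: 16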